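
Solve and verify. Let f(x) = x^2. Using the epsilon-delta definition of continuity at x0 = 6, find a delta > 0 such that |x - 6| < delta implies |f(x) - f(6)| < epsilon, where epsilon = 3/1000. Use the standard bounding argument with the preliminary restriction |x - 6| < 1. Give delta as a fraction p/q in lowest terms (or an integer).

Factor: |x^2 - (6)^2| = |x - 6| * |x + 6|.
Impose |x - 6| < 1 first. Then |x + 6| = |(x - 6) + 2*(6)| <= |x - 6| + 2*|6| < 1 + 12 = 13.
So |x^2 - (6)^2| < delta * 13.
We need delta * 13 <= 3/1000, i.e. delta <= 3/1000/13 = 3/13000.
Since 3/13000 < 1, this is tighter than 1; take delta = 3/13000.
So delta = 3/13000 works.

3/13000


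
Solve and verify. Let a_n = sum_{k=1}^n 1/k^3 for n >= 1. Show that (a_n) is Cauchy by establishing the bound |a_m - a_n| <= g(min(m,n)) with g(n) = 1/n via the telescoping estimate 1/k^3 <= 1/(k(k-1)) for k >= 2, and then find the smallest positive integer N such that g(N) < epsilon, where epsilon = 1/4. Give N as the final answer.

For m > n >= 1: |a_m - a_n| = sum_{k=n+1}^m 1/k^3.
Use 1/k^3 <= 1/(k(k-1)) = 1/(k-1) - 1/k for k >= 2 (which holds since k^3 >= k^2 >= k(k-1) for k >= 2):
sum_{k=n+1}^m 1/k^3 <= sum_{k=n+1}^m (1/(k-1) - 1/k) = 1/n - 1/m <= 1/n.
By symmetry the same bound holds with n,m swapped, so |a_m - a_n| <= 1/min(m,n) = g(min(m,n)). Since g(n) -> 0, (a_n) is Cauchy.
Now solve g(N) < 1/4: 1/N < 1/4 <=> N > 1/(1/4) = 4.
The smallest integer strictly greater than 4 is N = 5.
Check: g(5) = 1/5 < 1/4; g(4) = 1/4 >= 1/4. So N = 5.

5


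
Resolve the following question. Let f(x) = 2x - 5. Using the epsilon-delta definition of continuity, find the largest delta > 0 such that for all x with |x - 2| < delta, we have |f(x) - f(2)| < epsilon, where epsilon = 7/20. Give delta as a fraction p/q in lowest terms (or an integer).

We compute f(2) = 2*(2) - 5 = -1.
|f(x) - f(2)| = |2x - 5 - (-1)| = |2(x - 2)| = 2|x - 2|.
We need 2|x - 2| < 7/20, i.e. |x - 2| < 7/20 / 2 = 7/40.
So any delta <= 7/40 works. Conversely, if delta > 7/40, then x = 2 + 7/40 satisfies |x - 2| = 7/40 < delta but |f(x) - f(2)| = 2 * 7/40 = 7/20, which is not < 7/20; so no larger delta works.
Hence the largest such delta is 7/40.

7/40


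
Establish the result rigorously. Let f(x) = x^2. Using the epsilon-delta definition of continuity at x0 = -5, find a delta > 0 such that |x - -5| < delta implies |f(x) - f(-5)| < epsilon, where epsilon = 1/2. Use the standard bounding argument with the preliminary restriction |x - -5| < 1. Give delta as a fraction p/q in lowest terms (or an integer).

Factor: |x^2 - (-5)^2| = |x - -5| * |x + -5|.
Impose |x - -5| < 1 first. Then |x + -5| = |(x - -5) + 2*(-5)| <= |x - -5| + 2*|-5| < 1 + 10 = 11.
So |x^2 - (-5)^2| < delta * 11.
We need delta * 11 <= 1/2, i.e. delta <= 1/2/11 = 1/22.
Since 1/22 < 1, this is tighter than 1; take delta = 1/22.
So delta = 1/22 works.

1/22


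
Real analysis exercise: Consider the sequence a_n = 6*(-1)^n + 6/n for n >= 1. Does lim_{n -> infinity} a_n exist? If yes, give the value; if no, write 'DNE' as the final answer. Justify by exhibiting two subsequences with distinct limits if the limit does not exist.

Examine the behaviour of a_n along subsequences.
a_{2k} = 6 + 6/(2k) -> 6. a_{2k+1} = -6 + 6/(2k+1) -> -6.
Since these two subsequential limits are 6 and -6, distinct, the full sequence cannot converge (a convergent sequence has all subsequences tending to the same limit). So lim a_n does not exist.

DNE


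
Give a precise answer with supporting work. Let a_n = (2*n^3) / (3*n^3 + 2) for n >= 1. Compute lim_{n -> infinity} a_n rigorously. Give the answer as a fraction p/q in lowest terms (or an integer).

Divide numerator and denominator by n^3, the highest power:
numerator / n^3 = 2
denominator / n^3 = 3 + 2/n^3
As n -> infinity, all terms of the form c/n^k (k >= 1) tend to 0.
So numerator / n^3 -> 2 and denominator / n^3 -> 3.
Therefore lim a_n = 2/3.

2/3


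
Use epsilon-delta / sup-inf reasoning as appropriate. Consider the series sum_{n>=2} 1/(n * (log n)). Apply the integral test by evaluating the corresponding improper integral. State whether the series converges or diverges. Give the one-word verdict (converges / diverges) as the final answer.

Let f(x) = 1/(x*log(x)). Then f is positive, continuous, and decreasing on [2, infinity), so the integral test applies.
Compute the improper integral int_{2}^infinity f(x) dx:
  antiderivative F(x) = log(log(x)).
  F(x) = log(log(x)) -> infinity as x -> infinity. The integral diverges, so by the integral test, the series diverges.

diverges


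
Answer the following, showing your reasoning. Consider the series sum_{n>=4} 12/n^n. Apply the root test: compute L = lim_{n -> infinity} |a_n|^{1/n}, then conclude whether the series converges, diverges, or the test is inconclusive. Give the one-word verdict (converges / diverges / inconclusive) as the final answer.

Let a_n denote the general term. Form |a_n|^(1/n) and simplify:
|a_n|^(1/n) = 12^(1/n)/n
Take the limit as n -> infinity: L = 0.
Since L = 0 < 1, the root test implies convergence.

converges


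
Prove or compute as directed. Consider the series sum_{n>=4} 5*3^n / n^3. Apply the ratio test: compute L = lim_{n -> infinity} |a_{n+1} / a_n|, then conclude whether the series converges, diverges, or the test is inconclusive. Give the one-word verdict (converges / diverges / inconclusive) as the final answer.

Let a_n denote the general term. Form the ratio a_{n+1}/a_n and simplify:
a_{n+1}/a_n = 3*n^3/(n + 1)^3
Take the limit as n -> infinity: L = 3.
Since L = 3 > 1 (or L = infinity), the ratio test implies the series diverges.

diverges


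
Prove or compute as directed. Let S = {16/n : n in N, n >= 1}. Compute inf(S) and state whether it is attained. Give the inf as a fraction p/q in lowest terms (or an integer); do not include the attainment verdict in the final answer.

Analysis:
- Values: 16, 8, 16/3, 4, ... strictly decreasing.
- The maximum is 16 (n=1); sup = 16 (attained).
- The set is bounded below by 0; 16/n -> 0 so 0 is the greatest lower bound.
- 0 is not in the set, so inf = 0 is not attained.
Conclusion: inf(S) = 0, not attained in S.

0


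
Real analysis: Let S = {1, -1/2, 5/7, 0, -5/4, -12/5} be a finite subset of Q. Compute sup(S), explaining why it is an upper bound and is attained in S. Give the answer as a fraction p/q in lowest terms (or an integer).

S is finite, so sup(S) = max(S).
Sorted decreasing:
1, 5/7, 0, -1/2, -5/4, -12/5
The extremum is 1.
For every x in S, x <= 1. And 1 is in S, so it is attained.
Therefore sup(S) = 1.

1


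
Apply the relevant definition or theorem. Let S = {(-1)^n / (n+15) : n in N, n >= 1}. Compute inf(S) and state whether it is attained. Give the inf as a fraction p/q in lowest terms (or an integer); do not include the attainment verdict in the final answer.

Analysis:
- Values: -1/16, 1/17, -1/18, 1/19, -1/20, ...
- Positive terms (even n): 1/(2+15), 1/(4+15), ... decreasing -> max = 1/17 (n=2).
- Negative terms (odd n): -1/(1+15), -1/(3+15), ... increasing -> min = -1/16 (n=1).
- So sup = 1/17 (attained at n=2); inf = -1/16 (attained at n=1).
Conclusion: inf(S) = -1/16, attained in S.

-1/16


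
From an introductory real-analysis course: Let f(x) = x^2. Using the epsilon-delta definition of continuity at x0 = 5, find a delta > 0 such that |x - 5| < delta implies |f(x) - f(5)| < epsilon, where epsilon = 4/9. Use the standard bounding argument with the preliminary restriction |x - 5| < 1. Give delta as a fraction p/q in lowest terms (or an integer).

Factor: |x^2 - (5)^2| = |x - 5| * |x + 5|.
Impose |x - 5| < 1 first. Then |x + 5| = |(x - 5) + 2*(5)| <= |x - 5| + 2*|5| < 1 + 10 = 11.
So |x^2 - (5)^2| < delta * 11.
We need delta * 11 <= 4/9, i.e. delta <= 4/9/11 = 4/99.
Since 4/99 < 1, this is tighter than 1; take delta = 4/99.
So delta = 4/99 works.

4/99


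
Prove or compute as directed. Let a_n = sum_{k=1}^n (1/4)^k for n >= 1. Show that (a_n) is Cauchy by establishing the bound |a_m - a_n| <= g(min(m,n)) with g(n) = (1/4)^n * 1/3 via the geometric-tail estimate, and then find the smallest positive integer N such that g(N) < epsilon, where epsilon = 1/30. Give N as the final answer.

For m > n >= 1: |a_m - a_n| = sum_{k=n+1}^m (1/4)^k < sum_{k=n+1}^infinity (1/4)^k = (1/4)^(n+1) / (1 - 1/4) = (1/4)^n * (1/4) * (4/3) = (1/4)^n * 1/3.
So g(n) = (1/4)^n / 3. Since g(n) -> 0, (a_n) is Cauchy.
Now solve g(N) < 1/30: (1/4)^N / 3 < 1/30 <=> 4^N > 1 / (3 * 1/30) = 10.
Check powers of 4: 4^1 = 4 <= 10, 4^2 = 16 > 10.
So the smallest such N is 2. Check: g(2) = 1/(3 * 16) = 1/48 < 1/30.

2


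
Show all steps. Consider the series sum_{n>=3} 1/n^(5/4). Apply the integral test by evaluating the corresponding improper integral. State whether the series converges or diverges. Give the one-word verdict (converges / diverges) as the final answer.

Let f(x) = x^(-5/4). Then f is positive, continuous, and decreasing on [3, infinity), so the integral test applies.
Compute the improper integral int_{3}^infinity f(x) dx:
  antiderivative F(x) = -4/x^(1/4).
  As x -> infinity, F(x) -> 0 (since p = 5/4 > 1).
  So int = F(infinity) - F(3) = 0 - (-4*3^(3/4)/3) = 4*3^(3/4)/3.
  Finite, so by the integral test, the series converges.

converges


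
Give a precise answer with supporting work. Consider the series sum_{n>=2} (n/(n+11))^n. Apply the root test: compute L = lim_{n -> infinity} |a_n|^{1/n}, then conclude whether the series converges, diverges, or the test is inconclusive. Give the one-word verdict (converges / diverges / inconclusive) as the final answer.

Let a_n denote the general term. Form |a_n|^(1/n) and simplify:
|a_n|^(1/n) = n/(n + 11)
Take the limit as n -> infinity: L = 1.
Since L = 1, the root test is inconclusive. (In fact a_n = (n/(n+11))^n -> e^(-11) != 0, so the nth-term test shows divergence; but the root test itself gives no conclusion.)

inconclusive


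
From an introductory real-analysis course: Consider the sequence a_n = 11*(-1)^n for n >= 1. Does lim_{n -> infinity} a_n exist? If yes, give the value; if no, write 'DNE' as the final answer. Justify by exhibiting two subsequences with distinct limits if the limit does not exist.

Examine the behaviour of a_n along subsequences.
Even-n subsequence a_{2k} = 11 -> 11. Odd-n subsequence a_{2k+1} = -11 -> -11.
Since these two subsequential limits are 11 and -11, distinct, the full sequence cannot converge (a convergent sequence has all subsequences tending to the same limit). So lim a_n does not exist.

DNE


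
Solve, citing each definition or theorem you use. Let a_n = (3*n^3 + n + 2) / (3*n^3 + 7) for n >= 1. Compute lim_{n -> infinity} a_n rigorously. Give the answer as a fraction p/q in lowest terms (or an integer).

Divide numerator and denominator by n^3, the highest power:
numerator / n^3 = 3 + n^(-2) + 2/n^3
denominator / n^3 = 3 + 7/n^3
As n -> infinity, all terms of the form c/n^k (k >= 1) tend to 0.
So numerator / n^3 -> 3 and denominator / n^3 -> 3.
Therefore lim a_n = 1.

1


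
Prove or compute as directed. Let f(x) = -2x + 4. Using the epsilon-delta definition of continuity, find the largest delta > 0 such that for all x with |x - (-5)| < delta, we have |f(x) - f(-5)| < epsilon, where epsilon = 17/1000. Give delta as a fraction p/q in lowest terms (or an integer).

We compute f(-5) = -2*(-5) + 4 = 14.
|f(x) - f(-5)| = |-2x + 4 - (14)| = |-2(x - (-5))| = 2|x - (-5)|.
We need 2|x - (-5)| < 17/1000, i.e. |x - (-5)| < 17/1000 / 2 = 17/2000.
So any delta <= 17/2000 works. Conversely, if delta > 17/2000, then x = -5 + 17/2000 satisfies |x - (-5)| = 17/2000 < delta but |f(x) - f(-5)| = 2 * 17/2000 = 17/1000, which is not < 17/1000; so no larger delta works.
Hence the largest such delta is 17/2000.

17/2000


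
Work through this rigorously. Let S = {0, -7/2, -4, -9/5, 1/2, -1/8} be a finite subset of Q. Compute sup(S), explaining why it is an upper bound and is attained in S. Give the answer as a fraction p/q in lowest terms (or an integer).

S is finite, so sup(S) = max(S).
Sorted decreasing:
1/2, 0, -1/8, -9/5, -7/2, -4
The extremum is 1/2.
For every x in S, x <= 1/2. And 1/2 is in S, so it is attained.
Therefore sup(S) = 1/2.

1/2


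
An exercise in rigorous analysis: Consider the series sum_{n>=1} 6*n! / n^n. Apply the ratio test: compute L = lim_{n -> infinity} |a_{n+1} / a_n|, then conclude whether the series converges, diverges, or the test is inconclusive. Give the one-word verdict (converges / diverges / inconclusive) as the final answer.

Let a_n denote the general term. Form the ratio a_{n+1}/a_n and simplify:
a_{n+1}/a_n = (n/(n + 1))^n
Take the limit as n -> infinity: L = exp(-1).
Since L = exp(-1) < 1, the ratio test implies the series converges.

converges


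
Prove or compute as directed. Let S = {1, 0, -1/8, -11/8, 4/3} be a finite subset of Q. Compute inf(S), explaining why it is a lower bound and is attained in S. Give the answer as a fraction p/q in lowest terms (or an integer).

S is finite, so inf(S) = min(S).
Sorted increasing:
-11/8, -1/8, 0, 1, 4/3
The extremum is -11/8.
For every x in S, x >= -11/8. And -11/8 is in S, so it is attained.
Therefore inf(S) = -11/8.

-11/8


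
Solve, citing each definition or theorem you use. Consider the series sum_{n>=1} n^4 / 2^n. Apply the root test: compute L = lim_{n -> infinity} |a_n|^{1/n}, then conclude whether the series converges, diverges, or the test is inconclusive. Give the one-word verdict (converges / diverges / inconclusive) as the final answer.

Let a_n denote the general term. Form |a_n|^(1/n) and simplify:
|a_n|^(1/n) = n^(4/n)/2
Take the limit as n -> infinity: L = 1/2.
Since L = 1/2 < 1, the root test implies convergence.

converges


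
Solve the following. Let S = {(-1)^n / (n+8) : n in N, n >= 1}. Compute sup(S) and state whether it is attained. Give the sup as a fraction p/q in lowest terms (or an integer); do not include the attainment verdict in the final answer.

Analysis:
- Values: -1/9, 1/10, -1/11, 1/12, -1/13, ...
- Positive terms (even n): 1/(2+8), 1/(4+8), ... decreasing -> max = 1/10 (n=2).
- Negative terms (odd n): -1/(1+8), -1/(3+8), ... increasing -> min = -1/9 (n=1).
- So sup = 1/10 (attained at n=2); inf = -1/9 (attained at n=1).
Conclusion: sup(S) = 1/10, attained in S.

1/10


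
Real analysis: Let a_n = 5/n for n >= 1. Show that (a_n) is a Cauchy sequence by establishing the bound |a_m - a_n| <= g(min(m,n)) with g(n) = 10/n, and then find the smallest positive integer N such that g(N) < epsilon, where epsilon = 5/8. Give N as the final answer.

For any m, n >= 1, by the triangle inequality:
|a_m - a_n| = |5/m - 5/n| <= 5*1/m + 5*1/n <= 10/min(m,n).
So g(n) = 10/n bounds the Cauchy difference. Since g(n) -> 0, (a_n) is Cauchy.
Now solve g(N) < 5/8: 10/N < 5/8 <=> N > 10 / (5/8) = 16.
The smallest integer strictly greater than 16 is N = 17.
Check: g(17) = 10/17 = 10/17 < 5/8; g(16) = 5/8 >= 5/8. So N = 17.

17


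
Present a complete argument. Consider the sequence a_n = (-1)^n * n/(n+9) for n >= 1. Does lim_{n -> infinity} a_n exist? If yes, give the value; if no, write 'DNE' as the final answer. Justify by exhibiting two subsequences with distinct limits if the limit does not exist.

Examine the behaviour of a_n along subsequences.
a_{2k} = 2k/(2k+9) -> 1. a_{2k+1} = -(2k+1)/(2k+10) -> -1.
Since these two subsequential limits are 1 and -1, distinct, the full sequence cannot converge (a convergent sequence has all subsequences tending to the same limit). So lim a_n does not exist.

DNE


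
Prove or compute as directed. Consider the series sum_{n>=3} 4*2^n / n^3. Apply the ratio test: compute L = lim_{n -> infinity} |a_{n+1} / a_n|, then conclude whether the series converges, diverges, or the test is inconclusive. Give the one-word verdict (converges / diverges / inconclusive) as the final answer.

Let a_n denote the general term. Form the ratio a_{n+1}/a_n and simplify:
a_{n+1}/a_n = 2*n^3/(n + 1)^3
Take the limit as n -> infinity: L = 2.
Since L = 2 > 1 (or L = infinity), the ratio test implies the series diverges.

diverges


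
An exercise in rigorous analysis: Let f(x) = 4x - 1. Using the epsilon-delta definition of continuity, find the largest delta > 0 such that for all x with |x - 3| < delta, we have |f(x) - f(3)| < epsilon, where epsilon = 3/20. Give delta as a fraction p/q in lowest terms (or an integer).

We compute f(3) = 4*(3) - 1 = 11.
|f(x) - f(3)| = |4x - 1 - (11)| = |4(x - 3)| = 4|x - 3|.
We need 4|x - 3| < 3/20, i.e. |x - 3| < 3/20 / 4 = 3/80.
So any delta <= 3/80 works. Conversely, if delta > 3/80, then x = 3 + 3/80 satisfies |x - 3| = 3/80 < delta but |f(x) - f(3)| = 4 * 3/80 = 3/20, which is not < 3/20; so no larger delta works.
Hence the largest such delta is 3/80.

3/80


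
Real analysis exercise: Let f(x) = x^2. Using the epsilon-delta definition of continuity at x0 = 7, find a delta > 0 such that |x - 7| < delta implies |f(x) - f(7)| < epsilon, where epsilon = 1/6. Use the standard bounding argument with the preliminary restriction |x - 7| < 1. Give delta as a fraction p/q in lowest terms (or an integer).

Factor: |x^2 - (7)^2| = |x - 7| * |x + 7|.
Impose |x - 7| < 1 first. Then |x + 7| = |(x - 7) + 2*(7)| <= |x - 7| + 2*|7| < 1 + 14 = 15.
So |x^2 - (7)^2| < delta * 15.
We need delta * 15 <= 1/6, i.e. delta <= 1/6/15 = 1/90.
Since 1/90 < 1, this is tighter than 1; take delta = 1/90.
So delta = 1/90 works.

1/90


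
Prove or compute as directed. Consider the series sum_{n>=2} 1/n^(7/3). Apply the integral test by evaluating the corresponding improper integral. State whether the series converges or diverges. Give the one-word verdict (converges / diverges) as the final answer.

Let f(x) = x^(-7/3). Then f is positive, continuous, and decreasing on [2, infinity), so the integral test applies.
Compute the improper integral int_{2}^infinity f(x) dx:
  antiderivative F(x) = -3/(4*x^(4/3)).
  As x -> infinity, F(x) -> 0 (since p = 7/3 > 1).
  So int = F(infinity) - F(2) = 0 - (-3*2^(2/3)/16) = 3*2^(2/3)/16.
  Finite, so by the integral test, the series converges.

converges


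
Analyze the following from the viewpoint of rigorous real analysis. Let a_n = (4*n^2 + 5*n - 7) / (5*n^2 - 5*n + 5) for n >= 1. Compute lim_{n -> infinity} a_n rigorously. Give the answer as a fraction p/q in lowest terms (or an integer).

Divide numerator and denominator by n^2, the highest power:
numerator / n^2 = 4 + 5/n - 7/n^2
denominator / n^2 = 5 - 5/n + 5/n^2
As n -> infinity, all terms of the form c/n^k (k >= 1) tend to 0.
So numerator / n^2 -> 4 and denominator / n^2 -> 5.
Therefore lim a_n = 4/5.

4/5


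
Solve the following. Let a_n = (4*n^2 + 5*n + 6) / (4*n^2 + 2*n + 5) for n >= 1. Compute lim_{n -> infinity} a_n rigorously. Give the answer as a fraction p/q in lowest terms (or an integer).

Divide numerator and denominator by n^2, the highest power:
numerator / n^2 = 4 + 5/n + 6/n^2
denominator / n^2 = 4 + 2/n + 5/n^2
As n -> infinity, all terms of the form c/n^k (k >= 1) tend to 0.
So numerator / n^2 -> 4 and denominator / n^2 -> 4.
Therefore lim a_n = 1.

1


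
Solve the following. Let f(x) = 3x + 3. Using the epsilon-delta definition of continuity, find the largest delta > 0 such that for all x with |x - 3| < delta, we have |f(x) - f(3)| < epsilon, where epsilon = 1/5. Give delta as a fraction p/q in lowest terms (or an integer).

We compute f(3) = 3*(3) + 3 = 12.
|f(x) - f(3)| = |3x + 3 - (12)| = |3(x - 3)| = 3|x - 3|.
We need 3|x - 3| < 1/5, i.e. |x - 3| < 1/5 / 3 = 1/15.
So any delta <= 1/15 works. Conversely, if delta > 1/15, then x = 3 + 1/15 satisfies |x - 3| = 1/15 < delta but |f(x) - f(3)| = 3 * 1/15 = 1/5, which is not < 1/5; so no larger delta works.
Hence the largest such delta is 1/15.

1/15


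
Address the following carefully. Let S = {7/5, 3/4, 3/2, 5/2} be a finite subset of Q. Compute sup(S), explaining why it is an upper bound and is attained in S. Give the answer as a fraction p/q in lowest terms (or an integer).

S is finite, so sup(S) = max(S).
Sorted decreasing:
5/2, 3/2, 7/5, 3/4
The extremum is 5/2.
For every x in S, x <= 5/2. And 5/2 is in S, so it is attained.
Therefore sup(S) = 5/2.

5/2


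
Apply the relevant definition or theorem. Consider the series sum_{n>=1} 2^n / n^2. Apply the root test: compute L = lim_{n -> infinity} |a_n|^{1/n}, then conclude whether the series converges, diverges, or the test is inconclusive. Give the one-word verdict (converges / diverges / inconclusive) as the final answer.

Let a_n denote the general term. Form |a_n|^(1/n) and simplify:
|a_n|^(1/n) = 2/n^(2/n)
Take the limit as n -> infinity: L = 2.
Since L = 2 > 1, the root test implies divergence.

diverges


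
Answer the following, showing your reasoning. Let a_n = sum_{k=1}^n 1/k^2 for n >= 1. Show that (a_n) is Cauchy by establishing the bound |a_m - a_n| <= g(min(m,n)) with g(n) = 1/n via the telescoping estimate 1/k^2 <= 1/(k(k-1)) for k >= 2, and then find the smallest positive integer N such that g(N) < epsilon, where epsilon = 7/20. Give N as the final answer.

For m > n >= 1: |a_m - a_n| = sum_{k=n+1}^m 1/k^2.
Use 1/k^2 <= 1/(k(k-1)) = 1/(k-1) - 1/k for k >= 2:
sum_{k=n+1}^m 1/k^2 <= sum_{k=n+1}^m (1/(k-1) - 1/k) = 1/n - 1/m <= 1/n.
By symmetry the same bound holds with n,m swapped, so |a_m - a_n| <= 1/min(m,n) = g(min(m,n)). Since g(n) -> 0, (a_n) is Cauchy.
Now solve g(N) < 7/20: 1/N < 7/20 <=> N > 1/(7/20) = 20/7.
The smallest integer strictly greater than 20/7 is N = 3.
Check: g(3) = 1/3 < 7/20; g(2) = 1/2 >= 7/20. So N = 3.

3


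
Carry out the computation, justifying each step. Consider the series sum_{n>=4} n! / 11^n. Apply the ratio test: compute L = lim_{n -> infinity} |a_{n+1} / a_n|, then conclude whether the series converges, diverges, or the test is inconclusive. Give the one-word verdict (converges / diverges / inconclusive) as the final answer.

Let a_n denote the general term. Form the ratio a_{n+1}/a_n and simplify:
a_{n+1}/a_n = n/11 + 1/11
Take the limit as n -> infinity: L = infinity.
Since L = infinity > 1 (or L = infinity), the ratio test implies the series diverges.

diverges


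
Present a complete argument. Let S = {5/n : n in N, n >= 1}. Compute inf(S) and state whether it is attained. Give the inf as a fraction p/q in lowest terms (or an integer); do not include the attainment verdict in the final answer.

Analysis:
- Values: 5, 5/2, 5/3, 5/4, ... strictly decreasing.
- The maximum is 5 (n=1); sup = 5 (attained).
- The set is bounded below by 0; 5/n -> 0 so 0 is the greatest lower bound.
- 0 is not in the set, so inf = 0 is not attained.
Conclusion: inf(S) = 0, not attained in S.

0


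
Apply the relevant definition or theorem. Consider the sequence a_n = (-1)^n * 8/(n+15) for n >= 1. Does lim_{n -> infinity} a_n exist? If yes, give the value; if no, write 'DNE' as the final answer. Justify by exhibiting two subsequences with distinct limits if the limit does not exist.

Examine the behaviour of a_n along subsequences.
Even-n subsequence a_{2k} = 8/(2k+15) -> 0. Odd-n subsequence a_{2k+1} = -8/(2k+16) -> 0. Both tend to 0, which suggests the limit is 0; verify directly.
|a_n - 0| = 8/(n+15) < 8/n for every n >= 1.
Given epsilon > 0, choose a positive integer N > 8/epsilon. Then for all n >= N, |a_n| < 8/n <= 8/N < epsilon.
So by the definition of the limit, lim a_n exists and equals 0.

0


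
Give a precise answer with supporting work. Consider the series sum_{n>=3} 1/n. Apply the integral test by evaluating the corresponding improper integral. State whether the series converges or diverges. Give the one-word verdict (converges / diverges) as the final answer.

Let f(x) = 1/x. Then f is positive, continuous, and decreasing on [3, infinity), so the integral test applies.
Compute the improper integral int_{3}^infinity f(x) dx:
  antiderivative F(x) = log(x).
  As x -> infinity, log(x) -> infinity.
  So int = infinity - log(3) = infinity. By the integral test, the series diverges.

diverges


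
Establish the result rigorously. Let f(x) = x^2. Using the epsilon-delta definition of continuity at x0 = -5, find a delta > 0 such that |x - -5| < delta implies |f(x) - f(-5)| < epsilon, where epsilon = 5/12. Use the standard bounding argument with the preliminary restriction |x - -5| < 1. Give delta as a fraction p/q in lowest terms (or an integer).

Factor: |x^2 - (-5)^2| = |x - -5| * |x + -5|.
Impose |x - -5| < 1 first. Then |x + -5| = |(x - -5) + 2*(-5)| <= |x - -5| + 2*|-5| < 1 + 10 = 11.
So |x^2 - (-5)^2| < delta * 11.
We need delta * 11 <= 5/12, i.e. delta <= 5/12/11 = 5/132.
Since 5/132 < 1, this is tighter than 1; take delta = 5/132.
So delta = 5/132 works.

5/132


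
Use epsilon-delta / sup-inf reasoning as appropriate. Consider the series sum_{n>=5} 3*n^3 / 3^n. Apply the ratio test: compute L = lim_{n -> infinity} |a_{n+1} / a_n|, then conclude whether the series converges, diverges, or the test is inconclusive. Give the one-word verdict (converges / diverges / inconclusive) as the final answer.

Let a_n denote the general term. Form the ratio a_{n+1}/a_n and simplify:
a_{n+1}/a_n = (n + 1)^3/(3*n^3)
Take the limit as n -> infinity: L = 1/3.
Since L = 1/3 < 1, the ratio test implies the series converges.

converges


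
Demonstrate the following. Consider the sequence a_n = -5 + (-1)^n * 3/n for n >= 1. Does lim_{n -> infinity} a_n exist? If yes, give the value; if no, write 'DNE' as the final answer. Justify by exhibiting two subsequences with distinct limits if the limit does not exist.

Examine the behaviour of a_n along subsequences.
Even-n subsequence a_{2k} = -5 + 3/(2k) -> -5. Odd-n subsequence a_{2k+1} = -5 - 3/(2k+1) -> -5. Both tend to -5, which suggests the limit is -5; verify directly.
|a_n - (-5)| = |(-1)^n * 3/n| = 3/n for every n >= 1.
Given epsilon > 0, choose a positive integer N > 3/epsilon. Then for all n >= N, |a_n - (-5)| = 3/n <= 3/N < epsilon.
So by the definition of the limit, lim a_n exists and equals -5.

-5


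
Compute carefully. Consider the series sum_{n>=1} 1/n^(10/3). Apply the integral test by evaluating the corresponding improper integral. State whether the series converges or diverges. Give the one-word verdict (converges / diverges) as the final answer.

Let f(x) = x^(-10/3). Then f is positive, continuous, and decreasing on [1, infinity), so the integral test applies.
Compute the improper integral int_{1}^infinity f(x) dx:
  antiderivative F(x) = -3/(7*x^(7/3)).
  As x -> infinity, F(x) -> 0 (since p = 10/3 > 1).
  So int = F(infinity) - F(1) = 0 - (-3/7) = 3/7.
  Finite, so by the integral test, the series converges.

converges


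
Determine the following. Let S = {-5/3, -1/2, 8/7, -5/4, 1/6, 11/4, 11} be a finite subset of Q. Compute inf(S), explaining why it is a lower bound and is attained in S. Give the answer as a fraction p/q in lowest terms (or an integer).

S is finite, so inf(S) = min(S).
Sorted increasing:
-5/3, -5/4, -1/2, 1/6, 8/7, 11/4, 11
The extremum is -5/3.
For every x in S, x >= -5/3. And -5/3 is in S, so it is attained.
Therefore inf(S) = -5/3.

-5/3


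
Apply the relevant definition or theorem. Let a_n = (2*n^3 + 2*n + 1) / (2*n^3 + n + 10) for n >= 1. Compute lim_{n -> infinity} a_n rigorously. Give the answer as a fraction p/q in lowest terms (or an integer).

Divide numerator and denominator by n^3, the highest power:
numerator / n^3 = 2 + 2/n^2 + n^(-3)
denominator / n^3 = 2 + n^(-2) + 10/n^3
As n -> infinity, all terms of the form c/n^k (k >= 1) tend to 0.
So numerator / n^3 -> 2 and denominator / n^3 -> 2.
Therefore lim a_n = 1.

1


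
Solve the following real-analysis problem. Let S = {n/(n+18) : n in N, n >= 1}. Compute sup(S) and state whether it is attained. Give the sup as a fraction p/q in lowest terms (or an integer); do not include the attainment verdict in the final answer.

Analysis:
- Values: 1/19, 1/10, 1/7, 2/11, ... strictly increasing.
- Minimum is 1/19 (n=1); inf = 1/19 (attained).
- n/(n+18) = 1 - 18/(n+18) -> 1 from below as n -> infinity, and never equals 1.
- So sup = 1 (not attained).
Conclusion: sup(S) = 1, not attained in S.

1


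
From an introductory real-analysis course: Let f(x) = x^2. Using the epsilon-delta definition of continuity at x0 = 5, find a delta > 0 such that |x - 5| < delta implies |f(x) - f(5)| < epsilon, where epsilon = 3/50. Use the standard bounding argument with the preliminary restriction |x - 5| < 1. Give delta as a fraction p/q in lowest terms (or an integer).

Factor: |x^2 - (5)^2| = |x - 5| * |x + 5|.
Impose |x - 5| < 1 first. Then |x + 5| = |(x - 5) + 2*(5)| <= |x - 5| + 2*|5| < 1 + 10 = 11.
So |x^2 - (5)^2| < delta * 11.
We need delta * 11 <= 3/50, i.e. delta <= 3/50/11 = 3/550.
Since 3/550 < 1, this is tighter than 1; take delta = 3/550.
So delta = 3/550 works.

3/550


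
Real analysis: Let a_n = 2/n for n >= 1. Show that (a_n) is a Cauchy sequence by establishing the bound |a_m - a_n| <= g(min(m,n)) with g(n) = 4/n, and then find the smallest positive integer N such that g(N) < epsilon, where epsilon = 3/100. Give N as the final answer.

For any m, n >= 1, by the triangle inequality:
|a_m - a_n| = |2/m - 2/n| <= 2*1/m + 2*1/n <= 4/min(m,n).
So g(n) = 4/n bounds the Cauchy difference. Since g(n) -> 0, (a_n) is Cauchy.
Now solve g(N) < 3/100: 4/N < 3/100 <=> N > 4 / (3/100) = 400/3.
The smallest integer strictly greater than 400/3 is N = 134.
Check: g(134) = 4/134 = 2/67 < 3/100; g(133) = 4/133 >= 3/100. So N = 134.

134


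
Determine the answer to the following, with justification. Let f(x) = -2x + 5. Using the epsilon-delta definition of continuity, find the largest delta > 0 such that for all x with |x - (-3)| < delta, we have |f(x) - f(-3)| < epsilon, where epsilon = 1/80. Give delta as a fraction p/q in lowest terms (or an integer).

We compute f(-3) = -2*(-3) + 5 = 11.
|f(x) - f(-3)| = |-2x + 5 - (11)| = |-2(x - (-3))| = 2|x - (-3)|.
We need 2|x - (-3)| < 1/80, i.e. |x - (-3)| < 1/80 / 2 = 1/160.
So any delta <= 1/160 works. Conversely, if delta > 1/160, then x = -3 + 1/160 satisfies |x - (-3)| = 1/160 < delta but |f(x) - f(-3)| = 2 * 1/160 = 1/80, which is not < 1/80; so no larger delta works.
Hence the largest such delta is 1/160.

1/160


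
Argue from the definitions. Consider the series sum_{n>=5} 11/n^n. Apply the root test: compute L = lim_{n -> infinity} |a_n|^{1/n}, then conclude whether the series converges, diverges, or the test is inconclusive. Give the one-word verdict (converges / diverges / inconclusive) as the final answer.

Let a_n denote the general term. Form |a_n|^(1/n) and simplify:
|a_n|^(1/n) = 11^(1/n)/n
Take the limit as n -> infinity: L = 0.
Since L = 0 < 1, the root test implies convergence.

converges


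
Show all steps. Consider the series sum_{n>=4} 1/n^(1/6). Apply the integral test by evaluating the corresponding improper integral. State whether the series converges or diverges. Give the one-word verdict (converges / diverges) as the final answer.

Let f(x) = x^(-1/6). Then f is positive, continuous, and decreasing on [4, infinity), so the integral test applies.
Compute the improper integral int_{4}^infinity f(x) dx:
  antiderivative F(x) = 6*x^(5/6)/5.
  As x -> infinity, F(x) -> infinity (since p = 1/6 < 1).
  So the integral diverges. By the integral test, the series diverges.

diverges


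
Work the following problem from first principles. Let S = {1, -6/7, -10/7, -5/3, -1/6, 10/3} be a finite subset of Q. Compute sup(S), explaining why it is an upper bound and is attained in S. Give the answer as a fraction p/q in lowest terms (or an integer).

S is finite, so sup(S) = max(S).
Sorted decreasing:
10/3, 1, -1/6, -6/7, -10/7, -5/3
The extremum is 10/3.
For every x in S, x <= 10/3. And 10/3 is in S, so it is attained.
Therefore sup(S) = 10/3.

10/3


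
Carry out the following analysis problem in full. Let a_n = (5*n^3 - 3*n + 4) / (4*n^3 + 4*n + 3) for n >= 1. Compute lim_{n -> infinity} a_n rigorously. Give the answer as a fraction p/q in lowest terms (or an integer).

Divide numerator and denominator by n^3, the highest power:
numerator / n^3 = 5 - 3/n^2 + 4/n^3
denominator / n^3 = 4 + 4/n^2 + 3/n^3
As n -> infinity, all terms of the form c/n^k (k >= 1) tend to 0.
So numerator / n^3 -> 5 and denominator / n^3 -> 4.
Therefore lim a_n = 5/4.

5/4


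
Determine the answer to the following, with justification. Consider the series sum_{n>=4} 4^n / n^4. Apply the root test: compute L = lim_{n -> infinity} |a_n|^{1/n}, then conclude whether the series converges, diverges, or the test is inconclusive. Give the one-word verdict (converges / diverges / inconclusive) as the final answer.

Let a_n denote the general term. Form |a_n|^(1/n) and simplify:
|a_n|^(1/n) = 4/n^(4/n)
Take the limit as n -> infinity: L = 4.
Since L = 4 > 1, the root test implies divergence.

diverges


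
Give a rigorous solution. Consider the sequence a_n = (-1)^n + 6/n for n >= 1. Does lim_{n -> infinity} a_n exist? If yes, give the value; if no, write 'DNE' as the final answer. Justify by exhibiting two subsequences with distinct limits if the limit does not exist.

Examine the behaviour of a_n along subsequences.
a_{2k} = 1 + 6/(2k) -> 1. a_{2k+1} = -1 + 6/(2k+1) -> -1.
Since these two subsequential limits are 1 and -1, distinct, the full sequence cannot converge (a convergent sequence has all subsequences tending to the same limit). So lim a_n does not exist.

DNE


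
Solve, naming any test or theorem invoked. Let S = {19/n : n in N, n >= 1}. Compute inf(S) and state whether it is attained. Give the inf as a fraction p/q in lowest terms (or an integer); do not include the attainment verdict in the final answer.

Analysis:
- Values: 19, 19/2, 19/3, 19/4, ... strictly decreasing.
- The maximum is 19 (n=1); sup = 19 (attained).
- The set is bounded below by 0; 19/n -> 0 so 0 is the greatest lower bound.
- 0 is not in the set, so inf = 0 is not attained.
Conclusion: inf(S) = 0, not attained in S.

0


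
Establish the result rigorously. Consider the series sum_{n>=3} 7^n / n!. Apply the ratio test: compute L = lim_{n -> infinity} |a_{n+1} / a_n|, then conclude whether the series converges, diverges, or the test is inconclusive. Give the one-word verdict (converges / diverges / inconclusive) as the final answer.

Let a_n denote the general term. Form the ratio a_{n+1}/a_n and simplify:
a_{n+1}/a_n = 7/(n + 1)
Take the limit as n -> infinity: L = 0.
Since L = 0 < 1, the ratio test implies the series converges.

converges


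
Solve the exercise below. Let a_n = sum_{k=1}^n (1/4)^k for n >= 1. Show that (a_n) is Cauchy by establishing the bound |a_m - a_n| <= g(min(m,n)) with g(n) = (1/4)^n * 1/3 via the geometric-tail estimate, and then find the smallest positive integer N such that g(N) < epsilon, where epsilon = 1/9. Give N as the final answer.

For m > n >= 1: |a_m - a_n| = sum_{k=n+1}^m (1/4)^k < sum_{k=n+1}^infinity (1/4)^k = (1/4)^(n+1) / (1 - 1/4) = (1/4)^n * (1/4) * (4/3) = (1/4)^n * 1/3.
So g(n) = (1/4)^n / 3. Since g(n) -> 0, (a_n) is Cauchy.
Now solve g(N) < 1/9: (1/4)^N / 3 < 1/9 <=> 4^N > 1 / (3 * 1/9) = 3.
Check powers of 4: 4^0 = 1 <= 3, 4^1 = 4 > 3.
So the smallest such N is 1. Check: g(1) = 1/(3 * 4) = 1/12 < 1/9.

1


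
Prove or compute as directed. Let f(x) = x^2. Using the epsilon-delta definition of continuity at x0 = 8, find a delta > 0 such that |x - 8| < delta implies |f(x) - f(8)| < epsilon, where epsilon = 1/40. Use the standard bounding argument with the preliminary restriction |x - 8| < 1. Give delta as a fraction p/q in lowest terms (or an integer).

Factor: |x^2 - (8)^2| = |x - 8| * |x + 8|.
Impose |x - 8| < 1 first. Then |x + 8| = |(x - 8) + 2*(8)| <= |x - 8| + 2*|8| < 1 + 16 = 17.
So |x^2 - (8)^2| < delta * 17.
We need delta * 17 <= 1/40, i.e. delta <= 1/40/17 = 1/680.
Since 1/680 < 1, this is tighter than 1; take delta = 1/680.
So delta = 1/680 works.

1/680


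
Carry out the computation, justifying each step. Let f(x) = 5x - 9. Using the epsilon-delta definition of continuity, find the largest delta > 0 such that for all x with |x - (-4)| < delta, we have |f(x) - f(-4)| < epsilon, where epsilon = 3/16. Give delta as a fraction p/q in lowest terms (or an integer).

We compute f(-4) = 5*(-4) - 9 = -29.
|f(x) - f(-4)| = |5x - 9 - (-29)| = |5(x - (-4))| = 5|x - (-4)|.
We need 5|x - (-4)| < 3/16, i.e. |x - (-4)| < 3/16 / 5 = 3/80.
So any delta <= 3/80 works. Conversely, if delta > 3/80, then x = -4 + 3/80 satisfies |x - (-4)| = 3/80 < delta but |f(x) - f(-4)| = 5 * 3/80 = 3/16, which is not < 3/16; so no larger delta works.
Hence the largest such delta is 3/80.

3/80


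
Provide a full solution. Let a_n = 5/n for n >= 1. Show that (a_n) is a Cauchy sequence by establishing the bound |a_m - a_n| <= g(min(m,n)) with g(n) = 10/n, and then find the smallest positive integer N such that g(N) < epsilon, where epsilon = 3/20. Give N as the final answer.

For any m, n >= 1, by the triangle inequality:
|a_m - a_n| = |5/m - 5/n| <= 5*1/m + 5*1/n <= 10/min(m,n).
So g(n) = 10/n bounds the Cauchy difference. Since g(n) -> 0, (a_n) is Cauchy.
Now solve g(N) < 3/20: 10/N < 3/20 <=> N > 10 / (3/20) = 200/3.
The smallest integer strictly greater than 200/3 is N = 67.
Check: g(67) = 10/67 = 10/67 < 3/20; g(66) = 5/33 >= 3/20. So N = 67.

67


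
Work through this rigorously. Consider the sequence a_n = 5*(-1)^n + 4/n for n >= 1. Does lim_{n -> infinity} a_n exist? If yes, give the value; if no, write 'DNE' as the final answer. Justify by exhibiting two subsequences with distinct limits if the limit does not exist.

Examine the behaviour of a_n along subsequences.
a_{2k} = 5 + 4/(2k) -> 5. a_{2k+1} = -5 + 4/(2k+1) -> -5.
Since these two subsequential limits are 5 and -5, distinct, the full sequence cannot converge (a convergent sequence has all subsequences tending to the same limit). So lim a_n does not exist.

DNE


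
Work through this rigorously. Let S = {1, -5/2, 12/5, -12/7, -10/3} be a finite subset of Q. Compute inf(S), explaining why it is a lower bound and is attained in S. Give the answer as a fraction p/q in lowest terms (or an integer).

S is finite, so inf(S) = min(S).
Sorted increasing:
-10/3, -5/2, -12/7, 1, 12/5
The extremum is -10/3.
For every x in S, x >= -10/3. And -10/3 is in S, so it is attained.
Therefore inf(S) = -10/3.

-10/3


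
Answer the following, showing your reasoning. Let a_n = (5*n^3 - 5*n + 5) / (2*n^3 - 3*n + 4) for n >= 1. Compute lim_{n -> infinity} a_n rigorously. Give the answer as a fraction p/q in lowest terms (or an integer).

Divide numerator and denominator by n^3, the highest power:
numerator / n^3 = 5 - 5/n^2 + 5/n^3
denominator / n^3 = 2 - 3/n^2 + 4/n^3
As n -> infinity, all terms of the form c/n^k (k >= 1) tend to 0.
So numerator / n^3 -> 5 and denominator / n^3 -> 2.
Therefore lim a_n = 5/2.

5/2


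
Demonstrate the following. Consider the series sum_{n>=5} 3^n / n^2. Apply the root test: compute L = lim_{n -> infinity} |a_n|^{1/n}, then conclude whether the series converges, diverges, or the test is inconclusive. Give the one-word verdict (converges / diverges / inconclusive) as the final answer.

Let a_n denote the general term. Form |a_n|^(1/n) and simplify:
|a_n|^(1/n) = 3/n^(2/n)
Take the limit as n -> infinity: L = 3.
Since L = 3 > 1, the root test implies divergence.

diverges


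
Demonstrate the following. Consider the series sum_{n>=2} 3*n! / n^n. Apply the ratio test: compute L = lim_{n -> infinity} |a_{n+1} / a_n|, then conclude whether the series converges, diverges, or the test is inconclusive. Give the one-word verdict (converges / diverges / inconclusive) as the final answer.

Let a_n denote the general term. Form the ratio a_{n+1}/a_n and simplify:
a_{n+1}/a_n = (n/(n + 1))^n
Take the limit as n -> infinity: L = exp(-1).
Since L = exp(-1) < 1, the ratio test implies the series converges.

converges


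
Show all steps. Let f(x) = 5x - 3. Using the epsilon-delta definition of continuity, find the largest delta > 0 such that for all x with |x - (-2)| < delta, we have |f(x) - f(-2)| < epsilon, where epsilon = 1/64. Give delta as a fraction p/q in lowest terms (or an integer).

We compute f(-2) = 5*(-2) - 3 = -13.
|f(x) - f(-2)| = |5x - 3 - (-13)| = |5(x - (-2))| = 5|x - (-2)|.
We need 5|x - (-2)| < 1/64, i.e. |x - (-2)| < 1/64 / 5 = 1/320.
So any delta <= 1/320 works. Conversely, if delta > 1/320, then x = -2 + 1/320 satisfies |x - (-2)| = 1/320 < delta but |f(x) - f(-2)| = 5 * 1/320 = 1/64, which is not < 1/64; so no larger delta works.
Hence the largest such delta is 1/320.

1/320
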